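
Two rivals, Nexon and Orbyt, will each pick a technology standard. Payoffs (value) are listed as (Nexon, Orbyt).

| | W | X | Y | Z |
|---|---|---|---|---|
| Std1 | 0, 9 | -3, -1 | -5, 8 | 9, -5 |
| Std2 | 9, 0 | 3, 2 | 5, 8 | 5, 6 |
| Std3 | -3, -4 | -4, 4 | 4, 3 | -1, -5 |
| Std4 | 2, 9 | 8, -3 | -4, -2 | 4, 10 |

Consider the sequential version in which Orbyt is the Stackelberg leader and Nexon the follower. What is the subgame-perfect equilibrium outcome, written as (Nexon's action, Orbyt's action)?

Work backward from Nexon's decision.
- W: Nexon compares 0, 9, -3, 2 and picks Std2; Orbyt would get 0.
- X: Nexon compares -3, 3, -4, 8 and picks Std4; Orbyt would get -3.
- Y: Nexon compares -5, 5, 4, -4 and picks Std2; Orbyt would get 8.
- Z: Nexon compares 9, 5, -1, 4 and picks Std1; Orbyt would get -5.
Orbyt's induced payoffs are 0, -3, 8, -5, so Orbyt commits to Y. Subgame-perfect outcome: (Std2, Y) with payoffs (5, 8).

(Std2, Y)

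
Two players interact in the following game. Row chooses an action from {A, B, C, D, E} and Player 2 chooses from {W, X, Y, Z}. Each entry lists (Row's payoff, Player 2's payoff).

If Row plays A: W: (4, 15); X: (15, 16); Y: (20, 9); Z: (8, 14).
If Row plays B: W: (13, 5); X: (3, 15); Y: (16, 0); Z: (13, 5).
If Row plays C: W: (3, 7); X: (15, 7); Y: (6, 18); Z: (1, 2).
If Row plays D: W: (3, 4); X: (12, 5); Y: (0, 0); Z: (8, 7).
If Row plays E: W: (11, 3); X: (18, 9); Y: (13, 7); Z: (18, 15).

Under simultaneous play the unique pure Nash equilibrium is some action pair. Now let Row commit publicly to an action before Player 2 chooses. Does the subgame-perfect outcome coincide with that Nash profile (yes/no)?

yes

Work backward from Player 2's decision.
- A → Player 2 plays X (best of 15, 16, 9, 14); Row gets 15.
- B → Player 2 plays X (best of 5, 15, 0, 5); Row gets 3.
- C → Player 2 plays Y (best of 7, 7, 18, 2); Row gets 6.
- D → Player 2 plays Z (best of 4, 5, 0, 7); Row gets 8.
- E → Player 2 plays Z (best of 3, 9, 7, 15); Row gets 18.
Maximizing over 15, 3, 6, 8, 18, Row chooses E. Subgame-perfect outcome: (E, Z) with payoffs (18, 15).
Now find the simultaneous Nash equilibrium.
Row's best replies: W→B; X→E; Y→A; Z→E.
Player 2's best replies: A→X; B→X; C→Y; D→Z; E→Z.
The unique mutual best reply is (E, Z), giving (18, 15).
Sequential outcome (E, Z) coincides with the Nash profile (E, Z).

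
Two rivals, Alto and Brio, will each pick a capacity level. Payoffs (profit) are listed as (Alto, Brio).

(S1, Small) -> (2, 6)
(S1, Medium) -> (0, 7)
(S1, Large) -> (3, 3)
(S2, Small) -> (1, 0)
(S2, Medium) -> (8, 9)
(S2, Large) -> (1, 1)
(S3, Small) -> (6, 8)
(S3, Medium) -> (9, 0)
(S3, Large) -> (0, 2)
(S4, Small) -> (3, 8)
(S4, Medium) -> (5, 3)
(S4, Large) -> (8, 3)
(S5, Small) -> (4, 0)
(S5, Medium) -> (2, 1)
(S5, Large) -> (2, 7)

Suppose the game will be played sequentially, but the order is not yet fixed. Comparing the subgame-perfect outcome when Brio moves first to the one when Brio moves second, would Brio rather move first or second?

second

If Alto leads: Brio's best replies are S1→Medium, S2→Medium, S3→Small, S4→Small, S5→Large; Alto's induced payoffs 0, 8, 6, 3, 2; outcome (S2, Medium), payoffs (8, 9).
If Brio leads: Alto's best replies are Small→S3, Medium→S3, Large→S4; Brio's induced payoffs 8, 0, 3; outcome (S3, Small), payoffs (6, 8).
Brio gets 8 moving first and 9 moving second, so Brio prefers to move second.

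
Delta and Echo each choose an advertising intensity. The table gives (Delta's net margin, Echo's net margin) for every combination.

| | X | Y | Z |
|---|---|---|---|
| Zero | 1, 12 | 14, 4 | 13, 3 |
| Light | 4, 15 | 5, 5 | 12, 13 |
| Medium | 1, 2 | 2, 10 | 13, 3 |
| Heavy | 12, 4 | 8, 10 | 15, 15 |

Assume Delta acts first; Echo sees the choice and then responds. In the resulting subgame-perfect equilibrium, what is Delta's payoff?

15

Work backward from Echo's decision.
- Zero → Echo plays X (best of 12, 4, 3); Delta gets 1.
- Light → Echo plays X (best of 15, 5, 13); Delta gets 4.
- Medium → Echo plays Y (best of 2, 10, 3); Delta gets 2.
- Heavy → Echo plays Z (best of 4, 10, 15); Delta gets 15.
Delta's induced payoffs are 1, 4, 2, 15, so Delta commits to Heavy. Subgame-perfect outcome: (Heavy, Z) with payoffs (15, 15).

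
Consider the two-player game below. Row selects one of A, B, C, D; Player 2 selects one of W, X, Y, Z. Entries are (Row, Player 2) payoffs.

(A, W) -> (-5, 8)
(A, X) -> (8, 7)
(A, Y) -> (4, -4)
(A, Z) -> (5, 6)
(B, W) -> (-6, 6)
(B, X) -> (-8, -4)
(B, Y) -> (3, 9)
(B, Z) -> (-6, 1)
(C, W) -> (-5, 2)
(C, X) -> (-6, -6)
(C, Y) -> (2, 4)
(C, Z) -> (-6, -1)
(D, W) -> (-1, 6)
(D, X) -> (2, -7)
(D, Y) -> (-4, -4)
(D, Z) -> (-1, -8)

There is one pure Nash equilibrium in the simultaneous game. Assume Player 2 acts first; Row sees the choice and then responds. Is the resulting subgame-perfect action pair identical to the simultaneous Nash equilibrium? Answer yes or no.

Row best-responds to each possible Player 2 move:
- W → Row plays D (best of -5, -6, -5, -1); Player 2 gets 6.
- X → Row plays A (best of 8, -8, -6, 2); Player 2 gets 7.
- Y → Row plays A (best of 4, 3, 2, -4); Player 2 gets -4.
- Z → Row plays A (best of 5, -6, -6, -1); Player 2 gets 6.
Among 6, 7, -4, 6, the best is 7 at X. Subgame-perfect outcome: (A, X) with payoffs (8, 7).
Under simultaneous play:
Row's best replies: W→D; X→A; Y→A; Z→A.
Player 2's best replies: A→W; B→Y; C→Y; D→W.
The unique mutual best reply is (D, W), giving (-1, 6).
Sequential outcome (A, X) differs from the Nash profile (D, W).

no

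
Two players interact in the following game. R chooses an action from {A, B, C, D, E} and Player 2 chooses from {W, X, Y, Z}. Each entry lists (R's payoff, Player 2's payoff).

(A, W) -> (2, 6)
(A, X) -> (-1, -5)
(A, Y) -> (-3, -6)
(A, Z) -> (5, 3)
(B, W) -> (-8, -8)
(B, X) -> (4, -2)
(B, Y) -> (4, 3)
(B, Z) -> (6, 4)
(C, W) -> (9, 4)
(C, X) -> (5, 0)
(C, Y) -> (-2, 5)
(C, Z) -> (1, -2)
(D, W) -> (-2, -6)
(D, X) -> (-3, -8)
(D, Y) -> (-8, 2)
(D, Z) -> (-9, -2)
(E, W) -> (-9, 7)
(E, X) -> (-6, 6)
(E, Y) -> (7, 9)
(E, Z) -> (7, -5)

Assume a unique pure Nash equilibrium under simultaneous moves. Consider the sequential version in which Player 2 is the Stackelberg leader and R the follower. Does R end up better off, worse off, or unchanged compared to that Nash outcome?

Backward induction with Player 2 moving first.
- W: BR = C, leader payoff 4.
- X: BR = C, leader payoff 0.
- Y: BR = E, leader payoff 9.
- Z: BR = E, leader payoff -5.
Player 2's induced payoffs are 4, 0, 9, -5, so Player 2 commits to Y. Subgame-perfect outcome: (E, Y) with payoffs (7, 9).
For the simultaneous game, intersect best replies.
R's best replies: W→C; X→C; Y→E; Z→E.
Player 2's best replies: A→W; B→Z; C→Y; D→Y; E→Y.
The unique mutual best reply is (E, Y), giving (7, 9).
R earns 7 sequentially versus 7 at the Nash outcome: unchanged.

unchanged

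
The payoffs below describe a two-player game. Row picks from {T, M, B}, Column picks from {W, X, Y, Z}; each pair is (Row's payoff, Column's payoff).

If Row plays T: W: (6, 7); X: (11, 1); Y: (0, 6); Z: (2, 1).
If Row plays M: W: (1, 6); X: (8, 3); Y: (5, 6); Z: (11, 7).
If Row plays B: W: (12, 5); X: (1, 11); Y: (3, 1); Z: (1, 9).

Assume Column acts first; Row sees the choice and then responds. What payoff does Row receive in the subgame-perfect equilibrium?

11

Row best-responds to each possible Column move:
- W: Row compares 6, 1, 12 and picks B; Column would get 5.
- X: Row compares 11, 8, 1 and picks T; Column would get 1.
- Y: Row compares 0, 5, 3 and picks M; Column would get 6.
- Z: Row compares 2, 11, 1 and picks M; Column would get 7.
Column's induced payoffs are 5, 1, 6, 7, so Column commits to Z. Subgame-perfect outcome: (M, Z) with payoffs (11, 7).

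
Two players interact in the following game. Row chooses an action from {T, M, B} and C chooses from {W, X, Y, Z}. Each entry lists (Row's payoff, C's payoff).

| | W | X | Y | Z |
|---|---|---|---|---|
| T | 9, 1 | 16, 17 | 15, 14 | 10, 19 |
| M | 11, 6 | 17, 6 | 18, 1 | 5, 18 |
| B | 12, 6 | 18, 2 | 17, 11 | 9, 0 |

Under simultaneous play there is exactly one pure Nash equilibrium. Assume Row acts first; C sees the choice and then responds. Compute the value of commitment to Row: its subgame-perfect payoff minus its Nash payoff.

7

C best-responds to each possible Row move:
- T: BR = Z, leader payoff 10.
- M: BR = Z, leader payoff 5.
- B: BR = Y, leader payoff 17.
Row's induced payoffs are 10, 5, 17, so Row commits to B. Subgame-perfect outcome: (B, Y) with payoffs (17, 11).
For the simultaneous game, intersect best replies.
Row's best replies: W→B; X→B; Y→M; Z→T.
C's best replies: T→Z; M→Z; B→Y.
The unique mutual best reply is (T, Z), giving (10, 19).
Row's commitment gain: 17 − 10 = 7.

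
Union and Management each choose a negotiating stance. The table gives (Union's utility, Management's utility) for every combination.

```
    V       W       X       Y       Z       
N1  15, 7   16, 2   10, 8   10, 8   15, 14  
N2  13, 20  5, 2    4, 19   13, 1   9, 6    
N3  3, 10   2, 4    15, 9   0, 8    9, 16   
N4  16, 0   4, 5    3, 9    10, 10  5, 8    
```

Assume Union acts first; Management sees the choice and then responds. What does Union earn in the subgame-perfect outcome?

Management best-responds to each possible Union move:
- N1: BR = Z, leader payoff 15.
- N2: BR = V, leader payoff 13.
- N3: BR = Z, leader payoff 9.
- N4: BR = Y, leader payoff 10.
Maximizing over 15, 13, 9, 10, Union chooses N1. Subgame-perfect outcome: (N1, Z) with payoffs (15, 14).

15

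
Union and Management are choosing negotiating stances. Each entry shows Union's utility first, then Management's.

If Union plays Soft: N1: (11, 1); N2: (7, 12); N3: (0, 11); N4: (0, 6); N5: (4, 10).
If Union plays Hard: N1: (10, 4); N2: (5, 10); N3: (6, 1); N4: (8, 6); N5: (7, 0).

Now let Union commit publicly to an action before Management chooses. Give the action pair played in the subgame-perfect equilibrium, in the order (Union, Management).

(Soft, N2)

Solve by backward induction (Union leads).
- Soft: BR = N2, leader payoff 7.
- Hard: BR = N2, leader payoff 5.
Maximizing over 7, 5, Union chooses Soft. Subgame-perfect outcome: (Soft, N2) with payoffs (7, 12).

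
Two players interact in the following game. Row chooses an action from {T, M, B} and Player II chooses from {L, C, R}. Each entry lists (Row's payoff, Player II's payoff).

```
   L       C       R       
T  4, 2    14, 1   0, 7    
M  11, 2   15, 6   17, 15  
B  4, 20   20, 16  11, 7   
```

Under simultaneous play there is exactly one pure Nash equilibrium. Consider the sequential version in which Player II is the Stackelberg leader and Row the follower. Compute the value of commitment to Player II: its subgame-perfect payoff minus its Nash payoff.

1

Row best-responds to each possible Player II move:
- L → Row plays M (best of 4, 11, 4); Player II gets 2.
- C → Row plays B (best of 14, 15, 20); Player II gets 16.
- R → Row plays M (best of 0, 17, 11); Player II gets 15.
Maximizing over 2, 16, 15, Player II chooses C. Subgame-perfect outcome: (B, C) with payoffs (20, 16).
Now find the simultaneous Nash equilibrium.
Row's best replies: L→M; C→B; R→M.
Player II's best replies: T→R; M→R; B→L.
Only (M, R) has each player best-responding; Nash payoffs (17, 15).
Player II's commitment gain: 16 − 15 = 1.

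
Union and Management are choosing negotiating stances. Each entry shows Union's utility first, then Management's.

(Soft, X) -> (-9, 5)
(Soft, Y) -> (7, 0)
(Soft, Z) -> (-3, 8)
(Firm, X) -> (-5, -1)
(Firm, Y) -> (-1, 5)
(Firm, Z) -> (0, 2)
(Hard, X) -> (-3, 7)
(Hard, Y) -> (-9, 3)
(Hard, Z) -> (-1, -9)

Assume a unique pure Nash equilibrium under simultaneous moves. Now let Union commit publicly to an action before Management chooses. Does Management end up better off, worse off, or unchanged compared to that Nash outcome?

worse off

Work backward from Management's decision.
- Soft → Management plays Z (best of 5, 0, 8); Union gets -3.
- Firm → Management plays Y (best of -1, 5, 2); Union gets -1.
- Hard → Management plays X (best of 7, 3, -9); Union gets -3.
Among -3, -1, -3, the best is -1 at Firm. Subgame-perfect outcome: (Firm, Y) with payoffs (-1, 5).
Now find the simultaneous Nash equilibrium.
Union's best replies: X→Hard; Y→Soft; Z→Firm.
Management's best replies: Soft→Z; Firm→Y; Hard→X.
The unique mutual best reply is (Hard, X), giving (-3, 7).
Management earns 5 sequentially versus 7 at the Nash outcome: worse off.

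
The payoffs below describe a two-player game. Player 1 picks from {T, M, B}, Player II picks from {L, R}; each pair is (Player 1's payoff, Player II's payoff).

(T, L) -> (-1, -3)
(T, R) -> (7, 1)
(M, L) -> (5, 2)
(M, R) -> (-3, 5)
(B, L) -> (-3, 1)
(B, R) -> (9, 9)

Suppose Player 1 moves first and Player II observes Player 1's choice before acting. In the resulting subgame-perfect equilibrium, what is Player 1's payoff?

9

Backward induction with Player 1 moving first.
- T: Player II compares -3, 1 and picks R; Player 1 would get 7.
- M: Player II compares 2, 5 and picks R; Player 1 would get -3.
- B: Player II compares 1, 9 and picks R; Player 1 would get 9.
Among 7, -3, 9, the best is 9 at B. Subgame-perfect outcome: (B, R) with payoffs (9, 9).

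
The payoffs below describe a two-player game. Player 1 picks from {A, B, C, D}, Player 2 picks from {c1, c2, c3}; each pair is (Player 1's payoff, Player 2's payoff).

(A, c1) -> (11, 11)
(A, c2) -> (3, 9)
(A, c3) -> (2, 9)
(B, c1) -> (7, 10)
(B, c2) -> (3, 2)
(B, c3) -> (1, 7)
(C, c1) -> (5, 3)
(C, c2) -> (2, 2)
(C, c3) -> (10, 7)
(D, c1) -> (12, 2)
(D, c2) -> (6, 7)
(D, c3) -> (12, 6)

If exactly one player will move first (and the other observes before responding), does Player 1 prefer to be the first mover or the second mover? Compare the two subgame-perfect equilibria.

first

If Player 1 leads: Player 2's best replies are A→c1, B→c1, C→c3, D→c2; Player 1's induced payoffs 11, 7, 10, 6; outcome (A, c1), payoffs (11, 11).
If Player 2 leads: Player 1's best replies are c1→D, c2→D, c3→D; Player 2's induced payoffs 2, 7, 6; outcome (D, c2), payoffs (6, 7).
Player 1 gets 11 moving first and 6 moving second, so Player 1 prefers to move first.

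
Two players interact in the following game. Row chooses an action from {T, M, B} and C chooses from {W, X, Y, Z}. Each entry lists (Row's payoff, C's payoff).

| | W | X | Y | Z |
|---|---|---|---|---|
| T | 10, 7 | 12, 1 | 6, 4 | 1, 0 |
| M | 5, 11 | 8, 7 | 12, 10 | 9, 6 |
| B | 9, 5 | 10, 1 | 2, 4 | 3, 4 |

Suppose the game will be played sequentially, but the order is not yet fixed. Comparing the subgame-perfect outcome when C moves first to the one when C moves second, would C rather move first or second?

If Row leads: C's best replies are T→W, M→W, B→W; Row's induced payoffs 10, 5, 9; outcome (T, W), payoffs (10, 7).
If C leads: Row's best replies are W→T, X→T, Y→M, Z→M; C's induced payoffs 7, 1, 10, 6; outcome (M, Y), payoffs (12, 10).
C gets 10 moving first and 7 moving second, so C prefers to move first.

first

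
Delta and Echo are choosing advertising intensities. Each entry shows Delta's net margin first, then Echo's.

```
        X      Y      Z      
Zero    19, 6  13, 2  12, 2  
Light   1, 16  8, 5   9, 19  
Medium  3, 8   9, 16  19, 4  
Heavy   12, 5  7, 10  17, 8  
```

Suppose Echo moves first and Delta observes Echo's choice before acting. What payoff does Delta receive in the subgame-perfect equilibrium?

19

Delta best-responds to each possible Echo move:
- X: Delta compares 19, 1, 3, 12 and picks Zero; Echo would get 6.
- Y: Delta compares 13, 8, 9, 7 and picks Zero; Echo would get 2.
- Z: Delta compares 12, 9, 19, 17 and picks Medium; Echo would get 4.
Among 6, 2, 4, the best is 6 at X. Subgame-perfect outcome: (Zero, X) with payoffs (19, 6).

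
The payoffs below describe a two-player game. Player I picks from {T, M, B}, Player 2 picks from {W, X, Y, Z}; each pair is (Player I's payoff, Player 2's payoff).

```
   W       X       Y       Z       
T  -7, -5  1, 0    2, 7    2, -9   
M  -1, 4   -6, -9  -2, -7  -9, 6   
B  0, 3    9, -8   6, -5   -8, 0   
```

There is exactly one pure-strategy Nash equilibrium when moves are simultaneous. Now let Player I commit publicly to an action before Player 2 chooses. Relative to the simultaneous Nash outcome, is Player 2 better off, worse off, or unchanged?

better off

Work backward from Player 2's decision.
- T → Player 2 plays Y (best of -5, 0, 7, -9); Player I gets 2.
- M → Player 2 plays Z (best of 4, -9, -7, 6); Player I gets -9.
- B → Player 2 plays W (best of 3, -8, -5, 0); Player I gets 0.
Among 2, -9, 0, the best is 2 at T. Subgame-perfect outcome: (T, Y) with payoffs (2, 7).
Now find the simultaneous Nash equilibrium.
Player I's best replies: W→B; X→B; Y→B; Z→T.
Player 2's best replies: T→Y; M→Z; B→W.
The unique mutual best reply is (B, W), giving (0, 3).
Player 2 earns 7 sequentially versus 3 at the Nash outcome: better off.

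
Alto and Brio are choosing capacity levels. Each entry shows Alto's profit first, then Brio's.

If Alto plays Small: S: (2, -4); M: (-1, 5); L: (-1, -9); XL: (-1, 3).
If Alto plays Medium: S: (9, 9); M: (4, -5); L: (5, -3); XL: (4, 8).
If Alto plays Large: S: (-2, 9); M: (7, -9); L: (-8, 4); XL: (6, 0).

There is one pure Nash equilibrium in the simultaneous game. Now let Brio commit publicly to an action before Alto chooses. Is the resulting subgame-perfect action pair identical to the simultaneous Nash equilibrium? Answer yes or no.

Alto best-responds to each possible Brio move:
- S: BR = Medium, leader payoff 9.
- M: BR = Large, leader payoff -9.
- L: BR = Medium, leader payoff -3.
- XL: BR = Large, leader payoff 0.
Brio's induced payoffs are 9, -9, -3, 0, so Brio commits to S. Subgame-perfect outcome: (Medium, S) with payoffs (9, 9).
Now find the simultaneous Nash equilibrium.
Alto's best replies: S→Medium; M→Large; L→Medium; XL→Large.
Brio's best replies: Small→M; Medium→S; Large→S.
Only (Medium, S) has each player best-responding; Nash payoffs (9, 9).
Sequential outcome (Medium, S) coincides with the Nash profile (Medium, S).

yes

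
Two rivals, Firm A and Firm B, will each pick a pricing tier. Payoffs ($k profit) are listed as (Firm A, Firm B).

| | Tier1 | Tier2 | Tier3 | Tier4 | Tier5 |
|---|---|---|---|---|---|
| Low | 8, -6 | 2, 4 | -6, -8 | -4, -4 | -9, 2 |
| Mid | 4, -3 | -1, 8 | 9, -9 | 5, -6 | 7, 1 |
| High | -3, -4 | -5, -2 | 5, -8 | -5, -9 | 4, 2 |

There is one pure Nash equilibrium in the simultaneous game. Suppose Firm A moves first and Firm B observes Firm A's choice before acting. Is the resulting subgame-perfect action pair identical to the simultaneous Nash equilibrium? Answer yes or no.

no

Work backward from Firm B's decision.
- Low: BR = Tier2, leader payoff 2.
- Mid: BR = Tier2, leader payoff -1.
- High: BR = Tier5, leader payoff 4.
Firm A's induced payoffs are 2, -1, 4, so Firm A commits to High. Subgame-perfect outcome: (High, Tier5) with payoffs (4, 2).
Now find the simultaneous Nash equilibrium.
Firm A's best replies: Tier1→Low; Tier2→Low; Tier3→Mid; Tier4→Mid; Tier5→Mid.
Firm B's best replies: Low→Tier2; Mid→Tier2; High→Tier5.
Only (Low, Tier2) has each player best-responding; Nash payoffs (2, 4).
Sequential outcome (High, Tier5) differs from the Nash profile (Low, Tier2).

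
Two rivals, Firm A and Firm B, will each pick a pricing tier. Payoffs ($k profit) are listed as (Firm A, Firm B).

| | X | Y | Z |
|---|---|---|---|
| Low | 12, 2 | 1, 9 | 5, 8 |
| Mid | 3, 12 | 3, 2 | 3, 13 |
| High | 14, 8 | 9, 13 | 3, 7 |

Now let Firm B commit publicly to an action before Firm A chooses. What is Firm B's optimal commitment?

Work backward from Firm A's decision.
- X: BR = High, leader payoff 8.
- Y: BR = High, leader payoff 13.
- Z: BR = Low, leader payoff 8.
Maximizing over 8, 13, 8, Firm B chooses Y. Subgame-perfect outcome: (High, Y) with payoffs (9, 13).

Y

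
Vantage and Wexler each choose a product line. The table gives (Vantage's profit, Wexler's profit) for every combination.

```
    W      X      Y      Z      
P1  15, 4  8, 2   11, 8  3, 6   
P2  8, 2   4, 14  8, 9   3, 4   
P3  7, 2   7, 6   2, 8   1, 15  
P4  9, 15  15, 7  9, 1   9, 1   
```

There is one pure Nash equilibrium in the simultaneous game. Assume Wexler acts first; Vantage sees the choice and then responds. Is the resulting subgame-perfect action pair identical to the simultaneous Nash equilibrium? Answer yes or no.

Work backward from Vantage's decision.
- W: Vantage compares 15, 8, 7, 9 and picks P1; Wexler would get 4.
- X: Vantage compares 8, 4, 7, 15 and picks P4; Wexler would get 7.
- Y: Vantage compares 11, 8, 2, 9 and picks P1; Wexler would get 8.
- Z: Vantage compares 3, 3, 1, 9 and picks P4; Wexler would get 1.
Wexler's induced payoffs are 4, 7, 8, 1, so Wexler commits to Y. Subgame-perfect outcome: (P1, Y) with payoffs (11, 8).
Under simultaneous play:
Vantage's best replies: W→P1; X→P4; Y→P1; Z→P4.
Wexler's best replies: P1→Y; P2→X; P3→Z; P4→W.
The unique mutual best reply is (P1, Y), giving (11, 8).
Sequential outcome (P1, Y) coincides with the Nash profile (P1, Y).

yes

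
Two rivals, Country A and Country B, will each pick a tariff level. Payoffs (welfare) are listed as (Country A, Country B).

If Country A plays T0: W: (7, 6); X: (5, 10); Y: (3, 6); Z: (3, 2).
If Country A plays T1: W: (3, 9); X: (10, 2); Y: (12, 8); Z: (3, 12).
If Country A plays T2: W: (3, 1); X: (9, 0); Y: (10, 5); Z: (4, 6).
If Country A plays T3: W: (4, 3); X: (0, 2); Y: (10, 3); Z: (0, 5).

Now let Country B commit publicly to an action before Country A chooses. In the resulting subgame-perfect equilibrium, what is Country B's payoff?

Backward induction with Country B moving first.
- W: BR = T0, leader payoff 6.
- X: BR = T1, leader payoff 2.
- Y: BR = T1, leader payoff 8.
- Z: BR = T2, leader payoff 6.
Country B's induced payoffs are 6, 2, 8, 6, so Country B commits to Y. Subgame-perfect outcome: (T1, Y) with payoffs (12, 8).

8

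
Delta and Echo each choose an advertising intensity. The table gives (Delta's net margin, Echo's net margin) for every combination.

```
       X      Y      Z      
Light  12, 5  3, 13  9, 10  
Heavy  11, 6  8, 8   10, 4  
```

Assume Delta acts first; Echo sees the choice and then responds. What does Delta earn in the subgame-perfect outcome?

Echo best-responds to each possible Delta move:
- Light: BR = Y, leader payoff 3.
- Heavy: BR = Y, leader payoff 8.
Maximizing over 3, 8, Delta chooses Heavy. Subgame-perfect outcome: (Heavy, Y) with payoffs (8, 8).

8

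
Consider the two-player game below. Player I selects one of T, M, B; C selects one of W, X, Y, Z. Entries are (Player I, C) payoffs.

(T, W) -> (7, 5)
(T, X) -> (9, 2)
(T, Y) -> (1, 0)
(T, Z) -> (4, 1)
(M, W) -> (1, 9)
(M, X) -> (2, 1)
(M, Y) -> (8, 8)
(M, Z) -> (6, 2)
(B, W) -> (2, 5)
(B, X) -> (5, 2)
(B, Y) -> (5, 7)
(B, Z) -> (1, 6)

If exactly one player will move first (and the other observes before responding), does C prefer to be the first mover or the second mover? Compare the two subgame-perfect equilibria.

If Player I leads: C's best replies are T→W, M→W, B→Y; Player I's induced payoffs 7, 1, 5; outcome (T, W), payoffs (7, 5).
If C leads: Player I's best replies are W→T, X→T, Y→M, Z→M; C's induced payoffs 5, 2, 8, 2; outcome (M, Y), payoffs (8, 8).
C gets 8 moving first and 5 moving second, so C prefers to move first.

first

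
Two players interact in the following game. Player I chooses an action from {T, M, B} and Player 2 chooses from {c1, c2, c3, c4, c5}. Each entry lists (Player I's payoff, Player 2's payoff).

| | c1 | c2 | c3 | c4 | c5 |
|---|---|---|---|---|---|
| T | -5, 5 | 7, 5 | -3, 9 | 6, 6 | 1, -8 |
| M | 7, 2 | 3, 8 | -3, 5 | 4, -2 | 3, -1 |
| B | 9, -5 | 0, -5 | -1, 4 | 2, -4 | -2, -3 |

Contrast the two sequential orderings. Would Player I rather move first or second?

If Player I leads: Player 2's best replies are T→c3, M→c2, B→c3; Player I's induced payoffs -3, 3, -1; outcome (M, c2), payoffs (3, 8).
If Player 2 leads: Player I's best replies are c1→B, c2→T, c3→B, c4→T, c5→M; Player 2's induced payoffs -5, 5, 4, 6, -1; outcome (T, c4), payoffs (6, 6).
Player I gets 3 moving first and 6 moving second, so Player I prefers to move second.

second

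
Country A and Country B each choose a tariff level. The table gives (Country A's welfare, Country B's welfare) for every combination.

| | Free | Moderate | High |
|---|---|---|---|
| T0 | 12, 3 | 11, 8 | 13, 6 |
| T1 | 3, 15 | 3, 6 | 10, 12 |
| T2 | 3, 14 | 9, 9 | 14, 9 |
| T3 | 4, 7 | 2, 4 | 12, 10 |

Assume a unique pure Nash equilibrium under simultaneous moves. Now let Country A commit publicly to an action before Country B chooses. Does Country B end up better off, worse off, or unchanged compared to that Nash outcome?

Work backward from Country B's decision.
- T0: BR = Moderate, leader payoff 11.
- T1: BR = Free, leader payoff 3.
- T2: BR = Free, leader payoff 3.
- T3: BR = High, leader payoff 12.
Among 11, 3, 3, 12, the best is 12 at T3. Subgame-perfect outcome: (T3, High) with payoffs (12, 10).
Now find the simultaneous Nash equilibrium.
Country A's best replies: Free→T0; Moderate→T0; High→T2.
Country B's best replies: T0→Moderate; T1→Free; T2→Free; T3→High.
Only (T0, Moderate) has each player best-responding; Nash payoffs (11, 8).
Country B earns 10 sequentially versus 8 at the Nash outcome: better off.

better off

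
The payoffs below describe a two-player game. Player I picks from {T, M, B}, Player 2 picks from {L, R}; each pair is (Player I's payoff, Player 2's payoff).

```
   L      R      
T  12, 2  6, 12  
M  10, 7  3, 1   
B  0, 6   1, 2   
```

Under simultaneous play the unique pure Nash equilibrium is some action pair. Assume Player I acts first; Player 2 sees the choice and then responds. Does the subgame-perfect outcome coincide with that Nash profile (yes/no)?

no

Backward induction with Player I moving first.
- T: BR = R, leader payoff 6.
- M: BR = L, leader payoff 10.
- B: BR = L, leader payoff 0.
Maximizing over 6, 10, 0, Player I chooses M. Subgame-perfect outcome: (M, L) with payoffs (10, 7).
Under simultaneous play:
Player I's best replies: L→T; R→T.
Player 2's best replies: T→R; M→L; B→L.
Only (T, R) has each player best-responding; Nash payoffs (6, 12).
Sequential outcome (M, L) differs from the Nash profile (T, R).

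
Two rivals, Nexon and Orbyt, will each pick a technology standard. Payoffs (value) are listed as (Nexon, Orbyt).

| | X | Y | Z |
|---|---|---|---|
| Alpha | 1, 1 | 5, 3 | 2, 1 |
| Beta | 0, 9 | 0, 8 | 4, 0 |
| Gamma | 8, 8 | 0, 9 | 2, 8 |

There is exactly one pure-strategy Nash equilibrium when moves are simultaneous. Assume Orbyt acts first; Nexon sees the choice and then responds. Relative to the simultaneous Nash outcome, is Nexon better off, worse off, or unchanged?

Solve by backward induction (Orbyt leads).
- X: Nexon compares 1, 0, 8 and picks Gamma; Orbyt would get 8.
- Y: Nexon compares 5, 0, 0 and picks Alpha; Orbyt would get 3.
- Z: Nexon compares 2, 4, 2 and picks Beta; Orbyt would get 0.
Maximizing over 8, 3, 0, Orbyt chooses X. Subgame-perfect outcome: (Gamma, X) with payoffs (8, 8).
Now find the simultaneous Nash equilibrium.
Nexon's best replies: X→Gamma; Y→Alpha; Z→Beta.
Orbyt's best replies: Alpha→Y; Beta→X; Gamma→Y.
Only (Alpha, Y) has each player best-responding; Nash payoffs (5, 3).
Nexon earns 8 sequentially versus 5 at the Nash outcome: better off.

better off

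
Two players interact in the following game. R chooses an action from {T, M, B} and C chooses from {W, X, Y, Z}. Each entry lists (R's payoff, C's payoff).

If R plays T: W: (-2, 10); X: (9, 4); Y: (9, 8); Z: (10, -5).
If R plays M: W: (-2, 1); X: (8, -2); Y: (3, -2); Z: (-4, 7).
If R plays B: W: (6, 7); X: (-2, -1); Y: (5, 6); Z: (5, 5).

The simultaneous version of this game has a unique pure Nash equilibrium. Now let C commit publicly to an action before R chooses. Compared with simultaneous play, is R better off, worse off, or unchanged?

Solve by backward induction (C leads).
- W: R compares -2, -2, 6 and picks B; C would get 7.
- X: R compares 9, 8, -2 and picks T; C would get 4.
- Y: R compares 9, 3, 5 and picks T; C would get 8.
- Z: R compares 10, -4, 5 and picks T; C would get -5.
Maximizing over 7, 4, 8, -5, C chooses Y. Subgame-perfect outcome: (T, Y) with payoffs (9, 8).
Under simultaneous play:
R's best replies: W→B; X→T; Y→T; Z→T.
C's best replies: T→W; M→Z; B→W.
Only (B, W) has each player best-responding; Nash payoffs (6, 7).
R earns 9 sequentially versus 6 at the Nash outcome: better off.

better off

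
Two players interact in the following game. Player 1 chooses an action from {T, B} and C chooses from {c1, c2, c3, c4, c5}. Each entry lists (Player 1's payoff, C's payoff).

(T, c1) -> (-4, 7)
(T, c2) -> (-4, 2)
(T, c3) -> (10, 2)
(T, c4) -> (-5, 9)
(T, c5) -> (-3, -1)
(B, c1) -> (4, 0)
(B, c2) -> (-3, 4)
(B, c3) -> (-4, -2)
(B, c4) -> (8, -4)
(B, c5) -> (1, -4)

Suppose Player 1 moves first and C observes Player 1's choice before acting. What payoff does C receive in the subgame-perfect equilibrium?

Solve by backward induction (Player 1 leads).
- T → C plays c4 (best of 7, 2, 2, 9, -1); Player 1 gets -5.
- B → C plays c2 (best of 0, 4, -2, -4, -4); Player 1 gets -3.
Maximizing over -5, -3, Player 1 chooses B. Subgame-perfect outcome: (B, c2) with payoffs (-3, 4).

4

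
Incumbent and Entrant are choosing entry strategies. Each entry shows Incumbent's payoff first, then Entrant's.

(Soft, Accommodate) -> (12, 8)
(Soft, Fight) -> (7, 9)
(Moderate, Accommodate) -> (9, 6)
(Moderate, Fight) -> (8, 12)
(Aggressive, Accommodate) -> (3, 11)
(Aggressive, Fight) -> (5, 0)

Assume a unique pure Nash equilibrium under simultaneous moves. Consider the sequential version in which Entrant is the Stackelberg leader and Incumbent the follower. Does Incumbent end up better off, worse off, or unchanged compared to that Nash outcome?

unchanged

Backward induction with Entrant moving first.
- Accommodate → Incumbent plays Soft (best of 12, 9, 3); Entrant gets 8.
- Fight → Incumbent plays Moderate (best of 7, 8, 5); Entrant gets 12.
Maximizing over 8, 12, Entrant chooses Fight. Subgame-perfect outcome: (Moderate, Fight) with payoffs (8, 12).
For the simultaneous game, intersect best replies.
Incumbent's best replies: Accommodate→Soft; Fight→Moderate.
Entrant's best replies: Soft→Fight; Moderate→Fight; Aggressive→Accommodate.
The unique mutual best reply is (Moderate, Fight), giving (8, 12).
Incumbent earns 8 sequentially versus 8 at the Nash outcome: unchanged.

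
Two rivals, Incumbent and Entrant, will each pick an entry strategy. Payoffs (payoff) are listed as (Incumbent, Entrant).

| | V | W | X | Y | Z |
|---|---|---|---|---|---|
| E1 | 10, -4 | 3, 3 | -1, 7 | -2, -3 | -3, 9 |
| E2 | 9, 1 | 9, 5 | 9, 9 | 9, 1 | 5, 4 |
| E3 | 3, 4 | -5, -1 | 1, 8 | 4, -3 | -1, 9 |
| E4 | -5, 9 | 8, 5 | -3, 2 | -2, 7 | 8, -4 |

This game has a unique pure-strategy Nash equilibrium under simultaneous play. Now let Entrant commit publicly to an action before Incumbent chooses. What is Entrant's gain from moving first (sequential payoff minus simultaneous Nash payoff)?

Solve by backward induction (Entrant leads).
- V → Incumbent plays E1 (best of 10, 9, 3, -5); Entrant gets -4.
- W → Incumbent plays E2 (best of 3, 9, -5, 8); Entrant gets 5.
- X → Incumbent plays E2 (best of -1, 9, 1, -3); Entrant gets 9.
- Y → Incumbent plays E2 (best of -2, 9, 4, -2); Entrant gets 1.
- Z → Incumbent plays E4 (best of -3, 5, -1, 8); Entrant gets -4.
Entrant's induced payoffs are -4, 5, 9, 1, -4, so Entrant commits to X. Subgame-perfect outcome: (E2, X) with payoffs (9, 9).
Now find the simultaneous Nash equilibrium.
Incumbent's best replies: V→E1; W→E2; X→E2; Y→E2; Z→E4.
Entrant's best replies: E1→Z; E2→X; E3→Z; E4→V.
Only (E2, X) has each player best-responding; Nash payoffs (9, 9).
Entrant's commitment gain: 9 − 9 = 0.

0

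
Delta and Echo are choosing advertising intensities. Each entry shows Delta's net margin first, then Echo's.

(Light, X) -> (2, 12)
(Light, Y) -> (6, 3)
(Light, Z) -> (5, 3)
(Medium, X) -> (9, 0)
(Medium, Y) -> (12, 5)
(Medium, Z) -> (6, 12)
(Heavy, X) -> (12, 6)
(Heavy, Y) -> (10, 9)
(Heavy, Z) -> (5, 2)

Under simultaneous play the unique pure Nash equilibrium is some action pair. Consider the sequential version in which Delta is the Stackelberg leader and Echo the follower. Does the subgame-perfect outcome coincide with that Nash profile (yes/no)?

no

Work backward from Echo's decision.
- Light → Echo plays X (best of 12, 3, 3); Delta gets 2.
- Medium → Echo plays Z (best of 0, 5, 12); Delta gets 6.
- Heavy → Echo plays Y (best of 6, 9, 2); Delta gets 10.
Maximizing over 2, 6, 10, Delta chooses Heavy. Subgame-perfect outcome: (Heavy, Y) with payoffs (10, 9).
Under simultaneous play:
Delta's best replies: X→Heavy; Y→Medium; Z→Medium.
Echo's best replies: Light→X; Medium→Z; Heavy→Y.
Only (Medium, Z) has each player best-responding; Nash payoffs (6, 12).
Sequential outcome (Heavy, Y) differs from the Nash profile (Medium, Z).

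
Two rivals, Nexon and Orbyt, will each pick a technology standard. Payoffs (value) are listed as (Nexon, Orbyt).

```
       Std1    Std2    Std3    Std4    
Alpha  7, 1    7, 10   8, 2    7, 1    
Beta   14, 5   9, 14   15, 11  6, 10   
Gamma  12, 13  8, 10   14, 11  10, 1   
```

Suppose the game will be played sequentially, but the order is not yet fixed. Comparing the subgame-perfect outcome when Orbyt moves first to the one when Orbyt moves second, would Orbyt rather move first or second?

If Nexon leads: Orbyt's best replies are Alpha→Std2, Beta→Std2, Gamma→Std1; Nexon's induced payoffs 7, 9, 12; outcome (Gamma, Std1), payoffs (12, 13).
If Orbyt leads: Nexon's best replies are Std1→Beta, Std2→Beta, Std3→Beta, Std4→Gamma; Orbyt's induced payoffs 5, 14, 11, 1; outcome (Beta, Std2), payoffs (9, 14).
Orbyt gets 14 moving first and 13 moving second, so Orbyt prefers to move first.

first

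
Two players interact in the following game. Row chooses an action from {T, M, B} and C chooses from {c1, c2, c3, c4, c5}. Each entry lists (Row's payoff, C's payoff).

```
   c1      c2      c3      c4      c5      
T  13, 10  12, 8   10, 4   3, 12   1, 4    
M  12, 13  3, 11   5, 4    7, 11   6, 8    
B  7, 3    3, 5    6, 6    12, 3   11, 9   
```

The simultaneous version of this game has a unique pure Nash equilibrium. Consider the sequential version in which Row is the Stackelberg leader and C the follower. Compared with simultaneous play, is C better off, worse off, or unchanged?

Solve by backward induction (Row leads).
- T: BR = c4, leader payoff 3.
- M: BR = c1, leader payoff 12.
- B: BR = c5, leader payoff 11.
Maximizing over 3, 12, 11, Row chooses M. Subgame-perfect outcome: (M, c1) with payoffs (12, 13).
Under simultaneous play:
Row's best replies: c1→T; c2→T; c3→T; c4→B; c5→B.
C's best replies: T→c4; M→c1; B→c5.
The unique mutual best reply is (B, c5), giving (11, 9).
C earns 13 sequentially versus 9 at the Nash outcome: better off.

better off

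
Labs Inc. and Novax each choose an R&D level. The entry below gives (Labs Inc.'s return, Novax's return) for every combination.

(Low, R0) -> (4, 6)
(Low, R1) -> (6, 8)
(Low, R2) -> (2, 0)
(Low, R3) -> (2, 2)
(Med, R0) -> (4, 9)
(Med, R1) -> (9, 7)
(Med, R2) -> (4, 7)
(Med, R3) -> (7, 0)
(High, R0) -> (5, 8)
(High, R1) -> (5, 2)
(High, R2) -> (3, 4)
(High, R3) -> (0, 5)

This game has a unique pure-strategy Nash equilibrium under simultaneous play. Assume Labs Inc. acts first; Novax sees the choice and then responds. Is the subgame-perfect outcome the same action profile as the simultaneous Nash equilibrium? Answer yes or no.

no

Solve by backward induction (Labs Inc. leads).
- Low: Novax compares 6, 8, 0, 2 and picks R1; Labs Inc. would get 6.
- Med: Novax compares 9, 7, 7, 0 and picks R0; Labs Inc. would get 4.
- High: Novax compares 8, 2, 4, 5 and picks R0; Labs Inc. would get 5.
Labs Inc.'s induced payoffs are 6, 4, 5, so Labs Inc. commits to Low. Subgame-perfect outcome: (Low, R1) with payoffs (6, 8).
For the simultaneous game, intersect best replies.
Labs Inc.'s best replies: R0→High; R1→Med; R2→Med; R3→Med.
Novax's best replies: Low→R1; Med→R0; High→R0.
The unique mutual best reply is (High, R0), giving (5, 8).
Sequential outcome (Low, R1) differs from the Nash profile (High, R0).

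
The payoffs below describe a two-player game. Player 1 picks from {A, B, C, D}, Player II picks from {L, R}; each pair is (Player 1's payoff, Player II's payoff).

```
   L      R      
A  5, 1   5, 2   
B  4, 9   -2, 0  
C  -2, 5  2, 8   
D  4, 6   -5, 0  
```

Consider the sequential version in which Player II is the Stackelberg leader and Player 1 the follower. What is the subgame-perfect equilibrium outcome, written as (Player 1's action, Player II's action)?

Player 1 best-responds to each possible Player II move:
- L → Player 1 plays A (best of 5, 4, -2, 4); Player II gets 1.
- R → Player 1 plays A (best of 5, -2, 2, -5); Player II gets 2.
Among 1, 2, the best is 2 at R. Subgame-perfect outcome: (A, R) with payoffs (5, 2).

(A, R)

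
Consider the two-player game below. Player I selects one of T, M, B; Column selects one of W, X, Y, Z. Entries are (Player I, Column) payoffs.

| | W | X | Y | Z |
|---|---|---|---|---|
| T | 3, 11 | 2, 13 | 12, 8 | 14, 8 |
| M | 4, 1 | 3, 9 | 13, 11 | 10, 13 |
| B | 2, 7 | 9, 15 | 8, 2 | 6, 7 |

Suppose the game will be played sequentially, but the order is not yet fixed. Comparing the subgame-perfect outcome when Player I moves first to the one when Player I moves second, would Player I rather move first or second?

If Player I leads: Column's best replies are T→X, M→Z, B→X; Player I's induced payoffs 2, 10, 9; outcome (M, Z), payoffs (10, 13).
If Column leads: Player I's best replies are W→M, X→B, Y→M, Z→T; Column's induced payoffs 1, 15, 11, 8; outcome (B, X), payoffs (9, 15).
Player I gets 10 moving first and 9 moving second, so Player I prefers to move first.

first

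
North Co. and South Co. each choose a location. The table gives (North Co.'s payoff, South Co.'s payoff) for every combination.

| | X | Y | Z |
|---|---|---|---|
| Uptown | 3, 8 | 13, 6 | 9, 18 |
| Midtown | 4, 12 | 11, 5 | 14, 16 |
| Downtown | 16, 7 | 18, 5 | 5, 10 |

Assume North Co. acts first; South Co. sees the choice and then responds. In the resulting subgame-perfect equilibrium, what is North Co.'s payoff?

14

Work backward from South Co.'s decision.
- Uptown → South Co. plays Z (best of 8, 6, 18); North Co. gets 9.
- Midtown → South Co. plays Z (best of 12, 5, 16); North Co. gets 14.
- Downtown → South Co. plays Z (best of 7, 5, 10); North Co. gets 5.
Among 9, 14, 5, the best is 14 at Midtown. Subgame-perfect outcome: (Midtown, Z) with payoffs (14, 16).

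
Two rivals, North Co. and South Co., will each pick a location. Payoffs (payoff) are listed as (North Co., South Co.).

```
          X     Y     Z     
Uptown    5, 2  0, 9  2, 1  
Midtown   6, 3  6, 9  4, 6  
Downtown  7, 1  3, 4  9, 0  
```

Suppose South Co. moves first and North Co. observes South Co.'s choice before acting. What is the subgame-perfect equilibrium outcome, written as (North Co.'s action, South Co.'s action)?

(Midtown, Y)

Backward induction with South Co. moving first.
- X: BR = Downtown, leader payoff 1.
- Y: BR = Midtown, leader payoff 9.
- Z: BR = Downtown, leader payoff 0.
Maximizing over 1, 9, 0, South Co. chooses Y. Subgame-perfect outcome: (Midtown, Y) with payoffs (6, 9).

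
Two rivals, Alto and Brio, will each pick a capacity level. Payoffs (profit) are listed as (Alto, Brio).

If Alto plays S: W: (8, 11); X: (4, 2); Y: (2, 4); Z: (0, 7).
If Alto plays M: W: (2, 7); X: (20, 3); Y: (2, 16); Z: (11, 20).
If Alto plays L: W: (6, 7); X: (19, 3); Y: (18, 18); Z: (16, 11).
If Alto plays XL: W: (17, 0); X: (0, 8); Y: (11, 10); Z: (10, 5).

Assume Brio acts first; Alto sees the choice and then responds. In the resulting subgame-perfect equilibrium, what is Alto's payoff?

18

Work backward from Alto's decision.
- W → Alto plays XL (best of 8, 2, 6, 17); Brio gets 0.
- X → Alto plays M (best of 4, 20, 19, 0); Brio gets 3.
- Y → Alto plays L (best of 2, 2, 18, 11); Brio gets 18.
- Z → Alto plays L (best of 0, 11, 16, 10); Brio gets 11.
Brio's induced payoffs are 0, 3, 18, 11, so Brio commits to Y. Subgame-perfect outcome: (L, Y) with payoffs (18, 18).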